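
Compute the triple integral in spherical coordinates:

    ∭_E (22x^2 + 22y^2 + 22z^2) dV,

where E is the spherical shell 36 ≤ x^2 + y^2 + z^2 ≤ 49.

In spherical coordinates, x = ρ sin(φ) cos(θ), y = ρ sin(φ) sin(θ), z = ρ cos(φ), and dV = ρ^2 sin(φ) dρ dφ dθ.

The integrand becomes 22ρ^2, so

    ∭_E (22x^2 + 22y^2 + 22z^2) dV = ∫_{0}^{2π} ∫_{0}^{π} ∫_{6}^{7} (22ρ^2) · ρ^2 sin(φ) dρ dφ dθ.

Inner (ρ): 198682sin(φ)/5.
Middle (φ): 397364/5.
Outer (θ): 794728π/5.

Therefore the triple integral equals 794728π/5.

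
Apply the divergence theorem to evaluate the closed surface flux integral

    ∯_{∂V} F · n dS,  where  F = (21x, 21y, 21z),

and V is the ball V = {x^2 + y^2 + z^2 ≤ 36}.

By the divergence theorem,

    ∯_{∂V} F · n dS = ∭_V (∇ · F) dV.

Compute the divergence:
    ∇ · F = ∂F_x/∂x + ∂F_y/∂y + ∂F_z/∂z = 21 + 21 + 21 = 63.

In spherical coordinates, x = ρ sin(φ) cos(θ), y = ρ sin(φ) sin(θ), z = ρ cos(φ), dV = ρ^2 sin(φ) dρ dφ dθ, with 0 ≤ ρ ≤ 6, 0 ≤ φ ≤ π, 0 ≤ θ ≤ 2π.

The integrand, after substitution and multiplying by the volume element, becomes (63) · ρ^2 sin(φ), so

    ∭_V (∇·F) dV = ∫_0^{2π} ∫_0^{π} ∫_0^{6} (63) · ρ^2 sin(φ) dρ dφ dθ.

Inner (ρ from 0 to 6): 4536sin(φ).
Middle (φ from 0 to π): 9072.
Outer (θ from 0 to 2π): 18144π.

Therefore ∯_{∂V} F · n dS = 18144π.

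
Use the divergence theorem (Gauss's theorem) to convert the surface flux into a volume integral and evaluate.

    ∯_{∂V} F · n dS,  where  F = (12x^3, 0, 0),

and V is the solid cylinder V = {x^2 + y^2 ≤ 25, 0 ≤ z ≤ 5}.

By the divergence theorem,

    ∯_{∂V} F · n dS = ∭_V (∇ · F) dV.

Compute the divergence:
    ∇ · F = ∂F_x/∂x + ∂F_y/∂y + ∂F_z/∂z = 36x^2 + 0 + 0 = 36x^2.

In cylindrical coordinates, x = r cos(θ), y = r sin(θ), z = z, dV = r dr dθ dz, with 0 ≤ r ≤ 5, 0 ≤ θ ≤ 2π, 0 ≤ z ≤ 5.

The integrand, after substitution and multiplying by the volume element, becomes (36r^2cos(θ)^2) · r, so

    ∭_V (∇·F) dV = ∫_0^{2π} ∫_0^{5} ∫_0^{5} (36r^2cos(θ)^2) · r dz dr dθ.

Inner (z from 0 to 5): 180r^3cos(θ)^2.
Middle (r from 0 to 5): 28125cos(θ)^2.
Outer (θ from 0 to 2π): 28125π.

Therefore ∯_{∂V} F · n dS = 28125π.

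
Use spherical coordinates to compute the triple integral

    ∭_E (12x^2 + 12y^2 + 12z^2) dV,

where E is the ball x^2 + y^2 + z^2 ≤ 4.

In spherical coordinates, x = ρ sin(φ) cos(θ), y = ρ sin(φ) sin(θ), z = ρ cos(φ), and dV = ρ^2 sin(φ) dρ dφ dθ.

The integrand becomes 12ρ^2, so

    ∭_E (12x^2 + 12y^2 + 12z^2) dV = ∫_{0}^{2π} ∫_{0}^{π} ∫_{0}^{2} (12ρ^2) · ρ^2 sin(φ) dρ dφ dθ.

Inner (ρ): 384sin(φ)/5.
Middle (φ): 768/5.
Outer (θ): 1536π/5.

Therefore the triple integral equals 1536π/5.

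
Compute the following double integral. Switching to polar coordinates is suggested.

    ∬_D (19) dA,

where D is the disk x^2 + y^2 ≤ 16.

The region D is 0 ≤ r ≤ 4, 0 ≤ θ ≤ 2π in polar coordinates, where x = r cos(θ), y = r sin(θ), and dA = r dr dθ.

Under the substitution, the integrand becomes 19, so

    ∬_D (19) dA = ∫_{0}^{2π} ∫_{0}^{4} (19) · r dr dθ.

Inner integral (in r): ∫_{0}^{4} (19) · r dr = 152.

Outer integral (in θ): ∫_{0}^{2π} (152) dθ = 304π.

Therefore ∬_D (19) dA = 304π.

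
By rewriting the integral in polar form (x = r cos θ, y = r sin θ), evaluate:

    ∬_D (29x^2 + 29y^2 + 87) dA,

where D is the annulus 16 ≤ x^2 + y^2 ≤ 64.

The region D is 4 ≤ r ≤ 8, 0 ≤ θ ≤ 2π in polar coordinates, where x = r cos(θ), y = r sin(θ), and dA = r dr dθ.

Under the substitution, the integrand becomes 29r^2 + 87, so

    ∬_D (29x^2 + 29y^2 + 87) dA = ∫_{0}^{2π} ∫_{4}^{8} (29r^2 + 87) · r dr dθ.

Inner integral (in r): ∫_{4}^{8} (29r^2 + 87) · r dr = 29928.

Outer integral (in θ): ∫_{0}^{2π} (29928) dθ = 59856π.

Therefore ∬_D (29x^2 + 29y^2 + 87) dA = 59856π.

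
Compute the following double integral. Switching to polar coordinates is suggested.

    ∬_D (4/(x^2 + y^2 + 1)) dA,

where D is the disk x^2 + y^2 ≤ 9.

The region D is 0 ≤ r ≤ 3, 0 ≤ θ ≤ 2π in polar coordinates, where x = r cos(θ), y = r sin(θ), and dA = r dr dθ.

Under the substitution, the integrand becomes 4/(r^2 + 1), so

    ∬_D (4/(x^2 + y^2 + 1)) dA = ∫_{0}^{2π} ∫_{0}^{3} (4/(r^2 + 1)) · r dr dθ.

Inner integral (in r): ∫_{0}^{3} (4/(r^2 + 1)) · r dr = log(100).

Outer integral (in θ): ∫_{0}^{2π} (log(100)) dθ = 4π log(10).

Therefore ∬_D (4/(x^2 + y^2 + 1)) dA = 4π log(10).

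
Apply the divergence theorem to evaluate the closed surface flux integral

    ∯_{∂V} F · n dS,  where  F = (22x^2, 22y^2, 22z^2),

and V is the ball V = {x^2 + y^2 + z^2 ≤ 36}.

By the divergence theorem,

    ∯_{∂V} F · n dS = ∭_V (∇ · F) dV.

Compute the divergence:
    ∇ · F = ∂F_x/∂x + ∂F_y/∂y + ∂F_z/∂z = 44x + 44y + 44z.

In spherical coordinates, x = ρ sin(φ) cos(θ), y = ρ sin(φ) sin(θ), z = ρ cos(φ), dV = ρ^2 sin(φ) dρ dφ dθ, with 0 ≤ ρ ≤ 6, 0 ≤ φ ≤ π, 0 ≤ θ ≤ 2π.

The integrand, after substitution and multiplying by the volume element, becomes (44ρ (sqrt(2)sin(φ)sin(θ + π/4) + cos(φ))) · ρ^2 sin(φ), so

    ∭_V (∇·F) dV = ∫_0^{2π} ∫_0^{π} ∫_0^{6} (44ρ (sqrt(2)sin(φ)sin(θ + π/4) + cos(φ))) · ρ^2 sin(φ) dρ dφ dθ.

Inner (ρ from 0 to 6): 14256(sqrt(2)sin(φ)sin(θ + π/4) + cos(φ))sin(φ).
Middle (φ from 0 to π): 7128sqrt(2)π sin(θ + π/4).
Outer (θ from 0 to 2π): 0.

Therefore ∯_{∂V} F · n dS = 0.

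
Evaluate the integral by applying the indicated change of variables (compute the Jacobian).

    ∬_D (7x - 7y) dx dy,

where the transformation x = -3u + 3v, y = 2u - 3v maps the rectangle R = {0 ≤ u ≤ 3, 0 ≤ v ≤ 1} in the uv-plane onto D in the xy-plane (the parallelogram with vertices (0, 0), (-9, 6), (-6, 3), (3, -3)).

Compute the Jacobian determinant of (x, y) with respect to (u, v):

    ∂(x,y)/∂(u,v) = | -3  3 | = (-3)(-3) - (3)(2) = 3.
                   | 2  -3 |

Its absolute value is |J| = 3 (the area scaling factor).

Substituting x = -3u + 3v, y = 2u - 3v into the integrand,

    7x - 7y → -35u + 42v,

so the integral becomes

    ∬_R (-35u + 42v) · |J| du dv = ∫_0^3 ∫_0^1 (-105u + 126v) dv du.

Inner (v): 63 - 105u.
Outer (u): -567/2.

Therefore ∬_D (7x - 7y) dx dy = -567/2.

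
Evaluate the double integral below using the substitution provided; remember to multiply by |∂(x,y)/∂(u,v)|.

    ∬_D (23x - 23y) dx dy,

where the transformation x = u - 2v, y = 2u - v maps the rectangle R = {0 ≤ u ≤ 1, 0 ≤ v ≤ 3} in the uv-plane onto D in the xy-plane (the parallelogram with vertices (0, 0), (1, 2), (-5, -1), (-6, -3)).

Compute the Jacobian determinant of (x, y) with respect to (u, v):

    ∂(x,y)/∂(u,v) = | 1  -2 | = (1)(-1) - (-2)(2) = 3.
                   | 2  -1 |

Its absolute value is |J| = 3 (the area scaling factor).

Substituting x = u - 2v, y = 2u - v into the integrand,

    23x - 23y → -23u - 23v,

so the integral becomes

    ∬_R (-23u - 23v) · |J| du dv = ∫_0^1 ∫_0^3 (-69u - 69v) dv du.

Inner (v): -207u - 621/2.
Outer (u): -414.

Therefore ∬_D (23x - 23y) dx dy = -414.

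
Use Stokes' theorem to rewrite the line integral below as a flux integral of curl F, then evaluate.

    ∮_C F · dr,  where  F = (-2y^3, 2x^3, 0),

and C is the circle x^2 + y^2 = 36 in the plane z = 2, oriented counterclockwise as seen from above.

Let S be the flat disk x^2 + y^2 ≤ 36 in the plane z = 2, with upward unit normal n̂ = ẑ. By Stokes' theorem,

    ∮_C F · dr = ∬_S (∇ × F) · n̂ dS = ∬_D (curl F)_z dA,

where D is the disk x^2 + y^2 ≤ 36.

Compute the curl of F = (-2y^3, 2x^3, 0):
    (∇ × F)_x = ∂F_z/∂y - ∂F_y/∂z = 0,
    (∇ × F)_y = ∂F_x/∂z - ∂F_z/∂x = 0,
    (∇ × F)_z = ∂F_y/∂x - ∂F_x/∂y = 6x^2 + 6y^2.

On z = 2, (curl F)_z = 6x^2 + 6y^2.

Convert to polar (x = r cos θ, y = r sin θ, dA = r dr dθ); the integrand becomes 6r^2, so

    ∬_D (curl F)_z dA = ∫_0^{2π} ∫_0^{6} (6r^2) · r dr dθ.

Inner (r from 0 to 6): 1944.
Outer (θ from 0 to 2π): 3888π.

Therefore ∮_C F · dr = 3888π.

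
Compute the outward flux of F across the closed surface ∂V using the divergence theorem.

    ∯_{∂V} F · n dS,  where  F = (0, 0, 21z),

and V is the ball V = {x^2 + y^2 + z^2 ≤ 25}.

By the divergence theorem,

    ∯_{∂V} F · n dS = ∭_V (∇ · F) dV.

Compute the divergence:
    ∇ · F = ∂F_x/∂x + ∂F_y/∂y + ∂F_z/∂z = 0 + 0 + 21 = 21.

In spherical coordinates, x = ρ sin(φ) cos(θ), y = ρ sin(φ) sin(θ), z = ρ cos(φ), dV = ρ^2 sin(φ) dρ dφ dθ, with 0 ≤ ρ ≤ 5, 0 ≤ φ ≤ π, 0 ≤ θ ≤ 2π.

The integrand, after substitution and multiplying by the volume element, becomes (21) · ρ^2 sin(φ), so

    ∭_V (∇·F) dV = ∫_0^{2π} ∫_0^{π} ∫_0^{5} (21) · ρ^2 sin(φ) dρ dφ dθ.

Inner (ρ from 0 to 5): 875sin(φ).
Middle (φ from 0 to π): 1750.
Outer (θ from 0 to 2π): 3500π.

Therefore ∯_{∂V} F · n dS = 3500π.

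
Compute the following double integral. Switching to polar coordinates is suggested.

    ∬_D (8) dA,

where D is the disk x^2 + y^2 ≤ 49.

The region D is 0 ≤ r ≤ 7, 0 ≤ θ ≤ 2π in polar coordinates, where x = r cos(θ), y = r sin(θ), and dA = r dr dθ.

Under the substitution, the integrand becomes 8, so

    ∬_D (8) dA = ∫_{0}^{2π} ∫_{0}^{7} (8) · r dr dθ.

Inner integral (in r): ∫_{0}^{7} (8) · r dr = 196.

Outer integral (in θ): ∫_{0}^{2π} (196) dθ = 392π.

Therefore ∬_D (8) dA = 392π.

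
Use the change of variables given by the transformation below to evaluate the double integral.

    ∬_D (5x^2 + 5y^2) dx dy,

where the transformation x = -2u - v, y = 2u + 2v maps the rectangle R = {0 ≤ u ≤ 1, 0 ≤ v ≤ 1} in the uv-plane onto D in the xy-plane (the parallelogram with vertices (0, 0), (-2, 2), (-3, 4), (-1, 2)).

Compute the Jacobian determinant of (x, y) with respect to (u, v):

    ∂(x,y)/∂(u,v) = | -2  -1 | = (-2)(2) - (-1)(2) = -2.
                   | 2  2 |

Its absolute value is |J| = 2 (the area scaling factor).

Substituting x = -2u - v, y = 2u + 2v into the integrand,

    5x^2 + 5y^2 → 40u^2 + 60u v + 25v^2,

so the integral becomes

    ∬_R (40u^2 + 60u v + 25v^2) · |J| du dv = ∫_0^1 ∫_0^1 (80u^2 + 120u v + 50v^2) dv du.

Inner (v): 80u^2 + 60u + 50/3.
Outer (u): 220/3.

Therefore ∬_D (5x^2 + 5y^2) dx dy = 220/3.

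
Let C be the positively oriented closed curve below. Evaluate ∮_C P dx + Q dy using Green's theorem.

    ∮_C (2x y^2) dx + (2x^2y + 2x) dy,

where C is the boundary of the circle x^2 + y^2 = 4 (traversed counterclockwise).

Green's theorem converts the closed line integral into a double integral over the enclosed region D:

    ∮_C P dx + Q dy = ∬_D (∂Q/∂x - ∂P/∂y) dA.

Here P = 2x y^2, Q = 2x^2y + 2x, so

    ∂Q/∂x = 4x y + 2,    ∂P/∂y = 4x y,
    ∂Q/∂x - ∂P/∂y = 2.

D is the region x^2 + y^2 ≤ 4. Evaluating the double integral:

In polar coordinates (x = r cos θ, y = r sin θ, dA = r dr dθ) the integrand becomes 2, so

    ∬_D (2) dA = ∫_0^{2π} ∫_0^{2} (2) · r dr dθ.

Inner (r from 0 to 2): 4.
Outer (θ from 0 to 2π): 8π.

Therefore ∮_C P dx + Q dy = 8π.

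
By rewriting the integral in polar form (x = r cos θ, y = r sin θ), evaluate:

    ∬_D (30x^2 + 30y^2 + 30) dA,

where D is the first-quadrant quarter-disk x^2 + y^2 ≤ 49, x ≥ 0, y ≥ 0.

The region D is 0 ≤ r ≤ 7, 0 ≤ θ ≤ π/2 in polar coordinates, where x = r cos(θ), y = r sin(θ), and dA = r dr dθ.

Under the substitution, the integrand becomes 30r^2 + 30, so

    ∬_D (30x^2 + 30y^2 + 30) dA = ∫_{0}^{π/2} ∫_{0}^{7} (30r^2 + 30) · r dr dθ.

Inner integral (in r): ∫_{0}^{7} (30r^2 + 30) · r dr = 37485/2.

Outer integral (in θ): ∫_{0}^{π/2} (37485/2) dθ = 37485π/4.

Therefore ∬_D (30x^2 + 30y^2 + 30) dA = 37485π/4.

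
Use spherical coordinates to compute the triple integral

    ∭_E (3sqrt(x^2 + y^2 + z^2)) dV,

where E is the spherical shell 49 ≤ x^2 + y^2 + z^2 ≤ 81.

In spherical coordinates, x = ρ sin(φ) cos(θ), y = ρ sin(φ) sin(θ), z = ρ cos(φ), and dV = ρ^2 sin(φ) dρ dφ dθ.

The integrand becomes 3ρ, so

    ∭_E (3sqrt(x^2 + y^2 + z^2)) dV = ∫_{0}^{2π} ∫_{0}^{π} ∫_{7}^{9} (3ρ) · ρ^2 sin(φ) dρ dφ dθ.

Inner (ρ): 3120sin(φ).
Middle (φ): 6240.
Outer (θ): 12480π.

Therefore the triple integral equals 12480π.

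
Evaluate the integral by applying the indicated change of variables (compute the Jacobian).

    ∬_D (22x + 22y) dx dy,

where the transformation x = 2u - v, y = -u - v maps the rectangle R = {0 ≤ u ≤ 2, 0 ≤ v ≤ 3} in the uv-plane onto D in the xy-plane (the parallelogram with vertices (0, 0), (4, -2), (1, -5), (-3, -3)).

Compute the Jacobian determinant of (x, y) with respect to (u, v):

    ∂(x,y)/∂(u,v) = | 2  -1 | = (2)(-1) - (-1)(-1) = -3.
                   | -1  -1 |

Its absolute value is |J| = 3 (the area scaling factor).

Substituting x = 2u - v, y = -u - v into the integrand,

    22x + 22y → 22u - 44v,

so the integral becomes

    ∬_R (22u - 44v) · |J| du dv = ∫_0^2 ∫_0^3 (66u - 132v) dv du.

Inner (v): 198u - 594.
Outer (u): -792.

Therefore ∬_D (22x + 22y) dx dy = -792.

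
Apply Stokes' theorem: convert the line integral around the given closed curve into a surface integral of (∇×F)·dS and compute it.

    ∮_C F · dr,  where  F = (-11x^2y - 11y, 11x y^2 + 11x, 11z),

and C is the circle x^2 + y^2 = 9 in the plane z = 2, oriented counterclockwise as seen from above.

Let S be the flat disk x^2 + y^2 ≤ 9 in the plane z = 2, with upward unit normal n̂ = ẑ. By Stokes' theorem,

    ∮_C F · dr = ∬_S (∇ × F) · n̂ dS = ∬_D (curl F)_z dA,

where D is the disk x^2 + y^2 ≤ 9.

Compute the curl of F = (-11x^2y - 11y, 11x y^2 + 11x, 11z):
    (∇ × F)_x = ∂F_z/∂y - ∂F_y/∂z = 0,
    (∇ × F)_y = ∂F_x/∂z - ∂F_z/∂x = 0,
    (∇ × F)_z = ∂F_y/∂x - ∂F_x/∂y = 11x^2 + 11y^2 + 22.

On z = 2, (curl F)_z = 11x^2 + 11y^2 + 22.

Convert to polar (x = r cos θ, y = r sin θ, dA = r dr dθ); the integrand becomes 11r^2 + 22, so

    ∬_D (curl F)_z dA = ∫_0^{2π} ∫_0^{3} (11r^2 + 22) · r dr dθ.

Inner (r from 0 to 3): 1287/4.
Outer (θ from 0 to 2π): 1287π/2.

Therefore ∮_C F · dr = 1287π/2.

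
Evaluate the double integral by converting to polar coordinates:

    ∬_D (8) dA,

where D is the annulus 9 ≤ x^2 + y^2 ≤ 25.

The region D is 3 ≤ r ≤ 5, 0 ≤ θ ≤ 2π in polar coordinates, where x = r cos(θ), y = r sin(θ), and dA = r dr dθ.

Under the substitution, the integrand becomes 8, so

    ∬_D (8) dA = ∫_{0}^{2π} ∫_{3}^{5} (8) · r dr dθ.

Inner integral (in r): ∫_{3}^{5} (8) · r dr = 64.

Outer integral (in θ): ∫_{0}^{2π} (64) dθ = 128π.

Therefore ∬_D (8) dA = 128π.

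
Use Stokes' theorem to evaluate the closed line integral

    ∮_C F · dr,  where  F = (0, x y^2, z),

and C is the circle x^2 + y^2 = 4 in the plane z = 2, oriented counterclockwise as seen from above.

Let S be the flat disk x^2 + y^2 ≤ 4 in the plane z = 2, with upward unit normal n̂ = ẑ. By Stokes' theorem,

    ∮_C F · dr = ∬_S (∇ × F) · n̂ dS = ∬_D (curl F)_z dA,

where D is the disk x^2 + y^2 ≤ 4.

Compute the curl of F = (0, x y^2, z):
    (∇ × F)_x = ∂F_z/∂y - ∂F_y/∂z = 0,
    (∇ × F)_y = ∂F_x/∂z - ∂F_z/∂x = 0,
    (∇ × F)_z = ∂F_y/∂x - ∂F_x/∂y = y^2.

On z = 2, (curl F)_z = y^2.

Convert to polar (x = r cos θ, y = r sin θ, dA = r dr dθ); the integrand becomes r^2sin(θ)^2, so

    ∬_D (curl F)_z dA = ∫_0^{2π} ∫_0^{2} (r^2sin(θ)^2) · r dr dθ.

Inner (r from 0 to 2): 4sin(θ)^2.
Outer (θ from 0 to 2π): 4π.

Therefore ∮_C F · dr = 4π.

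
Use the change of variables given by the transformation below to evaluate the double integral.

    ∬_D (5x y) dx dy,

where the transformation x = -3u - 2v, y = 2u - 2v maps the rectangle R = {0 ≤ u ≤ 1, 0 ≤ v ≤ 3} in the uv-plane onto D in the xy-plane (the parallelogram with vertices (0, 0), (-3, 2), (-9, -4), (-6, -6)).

Compute the Jacobian determinant of (x, y) with respect to (u, v):

    ∂(x,y)/∂(u,v) = | -3  -2 | = (-3)(-2) - (-2)(2) = 10.
                   | 2  -2 |

Its absolute value is |J| = 10 (the area scaling factor).

Substituting x = -3u - 2v, y = 2u - 2v into the integrand,

    5x y → -30u^2 + 10u v + 20v^2,

so the integral becomes

    ∬_R (-30u^2 + 10u v + 20v^2) · |J| du dv = ∫_0^1 ∫_0^3 (-300u^2 + 100u v + 200v^2) dv du.

Inner (v): -900u^2 + 450u + 1800.
Outer (u): 1725.

Therefore ∬_D (5x y) dx dy = 1725.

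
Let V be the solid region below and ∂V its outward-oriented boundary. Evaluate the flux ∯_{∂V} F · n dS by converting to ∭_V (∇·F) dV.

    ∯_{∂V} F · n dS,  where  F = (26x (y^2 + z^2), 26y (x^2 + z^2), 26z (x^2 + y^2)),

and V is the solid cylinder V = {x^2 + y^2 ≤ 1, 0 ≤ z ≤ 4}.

By the divergence theorem,

    ∯_{∂V} F · n dS = ∭_V (∇ · F) dV.

Compute the divergence:
    ∇ · F = ∂F_x/∂x + ∂F_y/∂y + ∂F_z/∂z = 26y^2 + 26z^2 + 26x^2 + 26z^2 + 26x^2 + 26y^2 = 52x^2 + 52y^2 + 52z^2.

In cylindrical coordinates, x = r cos(θ), y = r sin(θ), z = z, dV = r dr dθ dz, with 0 ≤ r ≤ 1, 0 ≤ θ ≤ 2π, 0 ≤ z ≤ 4.

The integrand, after substitution and multiplying by the volume element, becomes (52r^2 + 52z^2) · r, so

    ∭_V (∇·F) dV = ∫_0^{2π} ∫_0^{1} ∫_0^{4} (52r^2 + 52z^2) · r dz dr dθ.

Inner (z from 0 to 4): 208r (r^2 + 16/3).
Middle (r from 0 to 1): 1820/3.
Outer (θ from 0 to 2π): 3640π/3.

Therefore ∯_{∂V} F · n dS = 3640π/3.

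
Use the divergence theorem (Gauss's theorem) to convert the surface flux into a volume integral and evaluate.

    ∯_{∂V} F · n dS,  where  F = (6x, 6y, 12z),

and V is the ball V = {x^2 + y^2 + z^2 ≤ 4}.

By the divergence theorem,

    ∯_{∂V} F · n dS = ∭_V (∇ · F) dV.

Compute the divergence:
    ∇ · F = ∂F_x/∂x + ∂F_y/∂y + ∂F_z/∂z = 6 + 6 + 12 = 24.

In spherical coordinates, x = ρ sin(φ) cos(θ), y = ρ sin(φ) sin(θ), z = ρ cos(φ), dV = ρ^2 sin(φ) dρ dφ dθ, with 0 ≤ ρ ≤ 2, 0 ≤ φ ≤ π, 0 ≤ θ ≤ 2π.

The integrand, after substitution and multiplying by the volume element, becomes (24) · ρ^2 sin(φ), so

    ∭_V (∇·F) dV = ∫_0^{2π} ∫_0^{π} ∫_0^{2} (24) · ρ^2 sin(φ) dρ dφ dθ.

Inner (ρ from 0 to 2): 64sin(φ).
Middle (φ from 0 to π): 128.
Outer (θ from 0 to 2π): 256π.

Therefore ∯_{∂V} F · n dS = 256π.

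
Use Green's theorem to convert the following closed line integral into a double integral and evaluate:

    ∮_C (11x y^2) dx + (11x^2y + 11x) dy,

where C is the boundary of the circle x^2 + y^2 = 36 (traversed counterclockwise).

Green's theorem converts the closed line integral into a double integral over the enclosed region D:

    ∮_C P dx + Q dy = ∬_D (∂Q/∂x - ∂P/∂y) dA.

Here P = 11x y^2, Q = 11x^2y + 11x, so

    ∂Q/∂x = 22x y + 11,    ∂P/∂y = 22x y,
    ∂Q/∂x - ∂P/∂y = 11.

D is the region x^2 + y^2 ≤ 36. Evaluating the double integral:

In polar coordinates (x = r cos θ, y = r sin θ, dA = r dr dθ) the integrand becomes 11, so

    ∬_D (11) dA = ∫_0^{2π} ∫_0^{6} (11) · r dr dθ.

Inner (r from 0 to 6): 198.
Outer (θ from 0 to 2π): 396π.

Therefore ∮_C P dx + Q dy = 396π.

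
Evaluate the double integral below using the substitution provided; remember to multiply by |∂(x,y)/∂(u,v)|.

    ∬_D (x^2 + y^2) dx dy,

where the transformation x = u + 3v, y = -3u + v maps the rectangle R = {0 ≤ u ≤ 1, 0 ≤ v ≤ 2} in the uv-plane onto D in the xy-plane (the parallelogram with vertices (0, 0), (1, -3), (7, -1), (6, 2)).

Compute the Jacobian determinant of (x, y) with respect to (u, v):

    ∂(x,y)/∂(u,v) = | 1  3 | = (1)(1) - (3)(-3) = 10.
                   | -3  1 |

Its absolute value is |J| = 10 (the area scaling factor).

Substituting x = u + 3v, y = -3u + v into the integrand,

    x^2 + y^2 → 10u^2 + 10v^2,

so the integral becomes

    ∬_R (10u^2 + 10v^2) · |J| du dv = ∫_0^1 ∫_0^2 (100u^2 + 100v^2) dv du.

Inner (v): 200u^2 + 800/3.
Outer (u): 1000/3.

Therefore ∬_D (x^2 + y^2) dx dy = 1000/3.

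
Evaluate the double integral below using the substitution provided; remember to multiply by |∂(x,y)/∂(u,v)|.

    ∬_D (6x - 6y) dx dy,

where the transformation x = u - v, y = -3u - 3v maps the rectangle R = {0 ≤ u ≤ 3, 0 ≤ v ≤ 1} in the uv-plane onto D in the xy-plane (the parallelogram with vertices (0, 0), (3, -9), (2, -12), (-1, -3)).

Compute the Jacobian determinant of (x, y) with respect to (u, v):

    ∂(x,y)/∂(u,v) = | 1  -1 | = (1)(-3) - (-1)(-3) = -6.
                   | -3  -3 |

Its absolute value is |J| = 6 (the area scaling factor).

Substituting x = u - v, y = -3u - 3v into the integrand,

    6x - 6y → 24u + 12v,

so the integral becomes

    ∬_R (24u + 12v) · |J| du dv = ∫_0^3 ∫_0^1 (144u + 72v) dv du.

Inner (v): 144u + 36.
Outer (u): 756.

Therefore ∬_D (6x - 6y) dx dy = 756.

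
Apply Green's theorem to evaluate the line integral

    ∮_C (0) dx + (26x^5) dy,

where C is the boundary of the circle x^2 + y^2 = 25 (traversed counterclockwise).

Green's theorem converts the closed line integral into a double integral over the enclosed region D:

    ∮_C P dx + Q dy = ∬_D (∂Q/∂x - ∂P/∂y) dA.

Here P = 0, Q = 26x^5, so

    ∂Q/∂x = 130x^4,    ∂P/∂y = 0,
    ∂Q/∂x - ∂P/∂y = 130x^4.

D is the region x^2 + y^2 ≤ 25. Evaluating the double integral:

In polar coordinates (x = r cos θ, y = r sin θ, dA = r dr dθ) the integrand becomes 130r^4cos(θ)^4, so

    ∬_D (130x^4) dA = ∫_0^{2π} ∫_0^{5} (130r^4cos(θ)^4) · r dr dθ.

Inner (r from 0 to 5): 1015625cos(θ)^4/3.
Outer (θ from 0 to 2π): 1015625π/4.

Therefore ∮_C P dx + Q dy = 1015625π/4.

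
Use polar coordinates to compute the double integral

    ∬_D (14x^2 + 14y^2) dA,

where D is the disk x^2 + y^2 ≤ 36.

The region D is 0 ≤ r ≤ 6, 0 ≤ θ ≤ 2π in polar coordinates, where x = r cos(θ), y = r sin(θ), and dA = r dr dθ.

Under the substitution, the integrand becomes 14r^2, so

    ∬_D (14x^2 + 14y^2) dA = ∫_{0}^{2π} ∫_{0}^{6} (14r^2) · r dr dθ.

Inner integral (in r): ∫_{0}^{6} (14r^2) · r dr = 4536.

Outer integral (in θ): ∫_{0}^{2π} (4536) dθ = 9072π.

Therefore ∬_D (14x^2 + 14y^2) dA = 9072π.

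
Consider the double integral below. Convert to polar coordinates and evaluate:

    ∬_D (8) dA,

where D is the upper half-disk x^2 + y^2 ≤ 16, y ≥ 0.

The region D is 0 ≤ r ≤ 4, 0 ≤ θ ≤ π in polar coordinates, where x = r cos(θ), y = r sin(θ), and dA = r dr dθ.

Under the substitution, the integrand becomes 8, so

    ∬_D (8) dA = ∫_{0}^{π} ∫_{0}^{4} (8) · r dr dθ.

Inner integral (in r): ∫_{0}^{4} (8) · r dr = 64.

Outer integral (in θ): ∫_{0}^{π} (64) dθ = 64π.

Therefore ∬_D (8) dA = 64π.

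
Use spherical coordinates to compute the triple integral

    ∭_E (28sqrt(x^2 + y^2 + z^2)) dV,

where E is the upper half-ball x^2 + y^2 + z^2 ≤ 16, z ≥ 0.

In spherical coordinates, x = ρ sin(φ) cos(θ), y = ρ sin(φ) sin(θ), z = ρ cos(φ), and dV = ρ^2 sin(φ) dρ dφ dθ.

The integrand becomes 28ρ, so

    ∭_E (28sqrt(x^2 + y^2 + z^2)) dV = ∫_{0}^{2π} ∫_{0}^{π/2} ∫_{0}^{4} (28ρ) · ρ^2 sin(φ) dρ dφ dθ.

Inner (ρ): 1792sin(φ).
Middle (φ): 1792.
Outer (θ): 3584π.

Therefore the triple integral equals 3584π.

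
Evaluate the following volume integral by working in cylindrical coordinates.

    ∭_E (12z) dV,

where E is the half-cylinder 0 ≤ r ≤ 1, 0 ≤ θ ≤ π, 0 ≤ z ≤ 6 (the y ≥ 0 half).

In cylindrical coordinates, x = r cos(θ), y = r sin(θ), z = z, and dV = r dr dθ dz.

The integrand becomes 12z, so

    ∭_E (12z) dV = ∫_{0}^{π} ∫_{0}^{1} ∫_{0}^{6} (12z) · r dz dr dθ.

Inner (z): 216r.
Middle (r from 0 to 1): 108.
Outer (θ): 108π.

Therefore the triple integral equals 108π.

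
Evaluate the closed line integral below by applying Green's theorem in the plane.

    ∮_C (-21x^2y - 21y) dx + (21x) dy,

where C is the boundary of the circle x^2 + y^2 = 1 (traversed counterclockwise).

Green's theorem converts the closed line integral into a double integral over the enclosed region D:

    ∮_C P dx + Q dy = ∬_D (∂Q/∂x - ∂P/∂y) dA.

Here P = -21x^2y - 21y, Q = 21x, so

    ∂Q/∂x = 21,    ∂P/∂y = -21x^2 - 21,
    ∂Q/∂x - ∂P/∂y = 21x^2 + 42.

D is the region x^2 + y^2 ≤ 1. Evaluating the double integral:

In polar coordinates (x = r cos θ, y = r sin θ, dA = r dr dθ) the integrand becomes 21r^2cos(θ)^2 + 42, so

    ∬_D (21x^2 + 42) dA = ∫_0^{2π} ∫_0^{1} (21r^2cos(θ)^2 + 42) · r dr dθ.

Inner (r from 0 to 1): 21cos(θ)^2/4 + 21.
Outer (θ from 0 to 2π): 189π/4.

Therefore ∮_C P dx + Q dy = 189π/4.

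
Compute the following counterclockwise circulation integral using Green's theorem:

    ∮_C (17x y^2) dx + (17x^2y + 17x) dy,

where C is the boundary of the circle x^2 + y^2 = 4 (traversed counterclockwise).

Green's theorem converts the closed line integral into a double integral over the enclosed region D:

    ∮_C P dx + Q dy = ∬_D (∂Q/∂x - ∂P/∂y) dA.

Here P = 17x y^2, Q = 17x^2y + 17x, so

    ∂Q/∂x = 34x y + 17,    ∂P/∂y = 34x y,
    ∂Q/∂x - ∂P/∂y = 17.

D is the region x^2 + y^2 ≤ 4. Evaluating the double integral:

In polar coordinates (x = r cos θ, y = r sin θ, dA = r dr dθ) the integrand becomes 17, so

    ∬_D (17) dA = ∫_0^{2π} ∫_0^{2} (17) · r dr dθ.

Inner (r from 0 to 2): 34.
Outer (θ from 0 to 2π): 68π.

Therefore ∮_C P dx + Q dy = 68π.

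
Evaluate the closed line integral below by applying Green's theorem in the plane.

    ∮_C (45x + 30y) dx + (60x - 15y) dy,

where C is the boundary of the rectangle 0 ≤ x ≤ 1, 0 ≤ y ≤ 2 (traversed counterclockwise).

Green's theorem converts the closed line integral into a double integral over the enclosed region D:

    ∮_C P dx + Q dy = ∬_D (∂Q/∂x - ∂P/∂y) dA.

Here P = 45x + 30y, Q = 60x - 15y, so

    ∂Q/∂x = 60,    ∂P/∂y = 30,
    ∂Q/∂x - ∂P/∂y = 30.

D is the region 0 ≤ x ≤ 1, 0 ≤ y ≤ 2. Evaluating the double integral:

    ∬_D (30) dA = ∫_0^{1} ∫_0^{2} (30) dy dx.

Inner (y from 0 to 2): 60.
Outer (x from 0 to 1): 60.

Therefore ∮_C P dx + Q dy = 60.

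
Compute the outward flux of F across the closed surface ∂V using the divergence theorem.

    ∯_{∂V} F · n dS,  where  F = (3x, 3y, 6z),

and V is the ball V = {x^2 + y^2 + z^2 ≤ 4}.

By the divergence theorem,

    ∯_{∂V} F · n dS = ∭_V (∇ · F) dV.

Compute the divergence:
    ∇ · F = ∂F_x/∂x + ∂F_y/∂y + ∂F_z/∂z = 3 + 3 + 6 = 12.

In spherical coordinates, x = ρ sin(φ) cos(θ), y = ρ sin(φ) sin(θ), z = ρ cos(φ), dV = ρ^2 sin(φ) dρ dφ dθ, with 0 ≤ ρ ≤ 2, 0 ≤ φ ≤ π, 0 ≤ θ ≤ 2π.

The integrand, after substitution and multiplying by the volume element, becomes (12) · ρ^2 sin(φ), so

    ∭_V (∇·F) dV = ∫_0^{2π} ∫_0^{π} ∫_0^{2} (12) · ρ^2 sin(φ) dρ dφ dθ.

Inner (ρ from 0 to 2): 32sin(φ).
Middle (φ from 0 to π): 64.
Outer (θ from 0 to 2π): 128π.

Therefore ∯_{∂V} F · n dS = 128π.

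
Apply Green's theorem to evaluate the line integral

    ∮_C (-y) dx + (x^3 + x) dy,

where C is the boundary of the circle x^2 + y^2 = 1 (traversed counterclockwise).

Green's theorem converts the closed line integral into a double integral over the enclosed region D:

    ∮_C P dx + Q dy = ∬_D (∂Q/∂x - ∂P/∂y) dA.

Here P = -y, Q = x^3 + x, so

    ∂Q/∂x = 3x^2 + 1,    ∂P/∂y = -1,
    ∂Q/∂x - ∂P/∂y = 3x^2 + 2.

D is the region x^2 + y^2 ≤ 1. Evaluating the double integral:

In polar coordinates (x = r cos θ, y = r sin θ, dA = r dr dθ) the integrand becomes 3r^2cos(θ)^2 + 2, so

    ∬_D (3x^2 + 2) dA = ∫_0^{2π} ∫_0^{1} (3r^2cos(θ)^2 + 2) · r dr dθ.

Inner (r from 0 to 1): 3cos(θ)^2/4 + 1.
Outer (θ from 0 to 2π): 11π/4.

Therefore ∮_C P dx + Q dy = 11π/4.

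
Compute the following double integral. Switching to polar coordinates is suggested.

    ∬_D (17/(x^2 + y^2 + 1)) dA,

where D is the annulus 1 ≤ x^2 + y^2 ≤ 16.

The region D is 1 ≤ r ≤ 4, 0 ≤ θ ≤ 2π in polar coordinates, where x = r cos(θ), y = r sin(θ), and dA = r dr dθ.

Under the substitution, the integrand becomes 17/(r^2 + 1), so

    ∬_D (17/(x^2 + y^2 + 1)) dA = ∫_{0}^{2π} ∫_{1}^{4} (17/(r^2 + 1)) · r dr dθ.

Inner integral (in r): ∫_{1}^{4} (17/(r^2 + 1)) · r dr = log(6975757441sqrt(34)/512).

Outer integral (in θ): ∫_{0}^{2π} (log(6975757441sqrt(34)/512)) dθ = log((6975757441sqrt(34)/512)^(2π)).

Therefore ∬_D (17/(x^2 + y^2 + 1)) dA = log((6975757441sqrt(34)/512)^(2π)).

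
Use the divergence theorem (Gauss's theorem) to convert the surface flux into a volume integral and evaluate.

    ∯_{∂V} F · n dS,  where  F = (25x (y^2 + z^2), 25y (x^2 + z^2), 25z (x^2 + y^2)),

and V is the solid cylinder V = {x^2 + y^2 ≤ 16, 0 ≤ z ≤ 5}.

By the divergence theorem,

    ∯_{∂V} F · n dS = ∭_V (∇ · F) dV.

Compute the divergence:
    ∇ · F = ∂F_x/∂x + ∂F_y/∂y + ∂F_z/∂z = 25y^2 + 25z^2 + 25x^2 + 25z^2 + 25x^2 + 25y^2 = 50x^2 + 50y^2 + 50z^2.

In cylindrical coordinates, x = r cos(θ), y = r sin(θ), z = z, dV = r dr dθ dz, with 0 ≤ r ≤ 4, 0 ≤ θ ≤ 2π, 0 ≤ z ≤ 5.

The integrand, after substitution and multiplying by the volume element, becomes (50r^2 + 50z^2) · r, so

    ∭_V (∇·F) dV = ∫_0^{2π} ∫_0^{4} ∫_0^{5} (50r^2 + 50z^2) · r dz dr dθ.

Inner (z from 0 to 5): 250r (r^2 + 25/3).
Middle (r from 0 to 4): 98000/3.
Outer (θ from 0 to 2π): 196000π/3.

Therefore ∯_{∂V} F · n dS = 196000π/3.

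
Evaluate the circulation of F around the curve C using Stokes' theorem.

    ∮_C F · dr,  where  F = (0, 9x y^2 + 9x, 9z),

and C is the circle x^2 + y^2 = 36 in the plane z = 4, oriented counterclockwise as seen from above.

Let S be the flat disk x^2 + y^2 ≤ 36 in the plane z = 4, with upward unit normal n̂ = ẑ. By Stokes' theorem,

    ∮_C F · dr = ∬_S (∇ × F) · n̂ dS = ∬_D (curl F)_z dA,

where D is the disk x^2 + y^2 ≤ 36.

Compute the curl of F = (0, 9x y^2 + 9x, 9z):
    (∇ × F)_x = ∂F_z/∂y - ∂F_y/∂z = 0,
    (∇ × F)_y = ∂F_x/∂z - ∂F_z/∂x = 0,
    (∇ × F)_z = ∂F_y/∂x - ∂F_x/∂y = 9y^2 + 9.

On z = 4, (curl F)_z = 9y^2 + 9.

Convert to polar (x = r cos θ, y = r sin θ, dA = r dr dθ); the integrand becomes 9r^2sin(θ)^2 + 9, so

    ∬_D (curl F)_z dA = ∫_0^{2π} ∫_0^{6} (9r^2sin(θ)^2 + 9) · r dr dθ.

Inner (r from 0 to 6): 2916sin(θ)^2 + 162.
Outer (θ from 0 to 2π): 3240π.

Therefore ∮_C F · dr = 3240π.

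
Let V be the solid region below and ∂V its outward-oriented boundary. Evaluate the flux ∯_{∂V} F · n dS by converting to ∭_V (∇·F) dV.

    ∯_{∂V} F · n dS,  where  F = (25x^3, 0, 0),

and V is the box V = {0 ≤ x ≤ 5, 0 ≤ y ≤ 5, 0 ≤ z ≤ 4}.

By the divergence theorem,

    ∯_{∂V} F · n dS = ∭_V (∇ · F) dV.

Compute the divergence:
    ∇ · F = ∂F_x/∂x + ∂F_y/∂y + ∂F_z/∂z = 75x^2 + 0 + 0 = 75x^2.

V is a rectangular box, so dV = dx dy dz with 0 ≤ x ≤ 5, 0 ≤ y ≤ 5, 0 ≤ z ≤ 4.

Integrate (75x^2) over V as an iterated integral:

    ∭_V (∇·F) dV = ∫_0^{5} ∫_0^{5} ∫_0^{4} (75x^2) dz dy dx.

Inner (z from 0 to 4): 300x^2.
Middle (y from 0 to 5): 1500x^2.
Outer (x from 0 to 5): 62500.

Therefore ∯_{∂V} F · n dS = 62500.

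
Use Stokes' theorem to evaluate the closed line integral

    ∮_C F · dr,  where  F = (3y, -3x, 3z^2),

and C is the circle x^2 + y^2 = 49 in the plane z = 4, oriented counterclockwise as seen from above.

Let S be the flat disk x^2 + y^2 ≤ 49 in the plane z = 4, with upward unit normal n̂ = ẑ. By Stokes' theorem,

    ∮_C F · dr = ∬_S (∇ × F) · n̂ dS = ∬_D (curl F)_z dA,

where D is the disk x^2 + y^2 ≤ 49.

Compute the curl of F = (3y, -3x, 3z^2):
    (∇ × F)_x = ∂F_z/∂y - ∂F_y/∂z = 0,
    (∇ × F)_y = ∂F_x/∂z - ∂F_z/∂x = 0,
    (∇ × F)_z = ∂F_y/∂x - ∂F_x/∂y = -6.

On z = 4, (curl F)_z = -6.

Convert to polar (x = r cos θ, y = r sin θ, dA = r dr dθ); the integrand becomes -6, so

    ∬_D (curl F)_z dA = ∫_0^{2π} ∫_0^{7} (-6) · r dr dθ.

Inner (r from 0 to 7): -147.
Outer (θ from 0 to 2π): -294π.

Therefore ∮_C F · dr = -294π.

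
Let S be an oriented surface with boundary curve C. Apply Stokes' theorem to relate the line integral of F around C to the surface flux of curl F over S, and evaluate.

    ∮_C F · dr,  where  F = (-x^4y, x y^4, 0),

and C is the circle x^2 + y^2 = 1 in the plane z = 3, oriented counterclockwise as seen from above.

Let S be the flat disk x^2 + y^2 ≤ 1 in the plane z = 3, with upward unit normal n̂ = ẑ. By Stokes' theorem,

    ∮_C F · dr = ∬_S (∇ × F) · n̂ dS = ∬_D (curl F)_z dA,

where D is the disk x^2 + y^2 ≤ 1.

Compute the curl of F = (-x^4y, x y^4, 0):
    (∇ × F)_x = ∂F_z/∂y - ∂F_y/∂z = 0,
    (∇ × F)_y = ∂F_x/∂z - ∂F_z/∂x = 0,
    (∇ × F)_z = ∂F_y/∂x - ∂F_x/∂y = x^4 + y^4.

On z = 3, (curl F)_z = x^4 + y^4.

Convert to polar (x = r cos θ, y = r sin θ, dA = r dr dθ); the integrand becomes r^4(sin(θ)^4 + cos(θ)^4), so

    ∬_D (curl F)_z dA = ∫_0^{2π} ∫_0^{1} (r^4(sin(θ)^4 + cos(θ)^4)) · r dr dθ.

Inner (r from 0 to 1): sin(θ)^4/6 + cos(θ)^4/6.
Outer (θ from 0 to 2π): π/4.

Therefore ∮_C F · dr = π/4.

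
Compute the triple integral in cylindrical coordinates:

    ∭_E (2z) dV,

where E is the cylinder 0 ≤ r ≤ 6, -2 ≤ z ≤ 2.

In cylindrical coordinates, x = r cos(θ), y = r sin(θ), z = z, and dV = r dr dθ dz.

The integrand becomes 2z, so

    ∭_E (2z) dV = ∫_{0}^{2π} ∫_{0}^{6} ∫_{-2}^{2} (2z) · r dz dr dθ.

Inner (z): 0.
Middle (r from 0 to 6): 0.
Outer (θ): 0.

Therefore the triple integral equals 0.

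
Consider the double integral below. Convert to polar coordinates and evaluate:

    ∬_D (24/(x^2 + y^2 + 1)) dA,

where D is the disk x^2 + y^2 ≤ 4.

The region D is 0 ≤ r ≤ 2, 0 ≤ θ ≤ 2π in polar coordinates, where x = r cos(θ), y = r sin(θ), and dA = r dr dθ.

Under the substitution, the integrand becomes 24/(r^2 + 1), so

    ∬_D (24/(x^2 + y^2 + 1)) dA = ∫_{0}^{2π} ∫_{0}^{2} (24/(r^2 + 1)) · r dr dθ.

Inner integral (in r): ∫_{0}^{2} (24/(r^2 + 1)) · r dr = log(244140625).

Outer integral (in θ): ∫_{0}^{2π} (log(244140625)) dθ = 24π log(5).

Therefore ∬_D (24/(x^2 + y^2 + 1)) dA = 24π log(5).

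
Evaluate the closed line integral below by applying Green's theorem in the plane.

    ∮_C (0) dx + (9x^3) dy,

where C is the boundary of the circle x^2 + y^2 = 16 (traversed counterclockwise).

Green's theorem converts the closed line integral into a double integral over the enclosed region D:

    ∮_C P dx + Q dy = ∬_D (∂Q/∂x - ∂P/∂y) dA.

Here P = 0, Q = 9x^3, so

    ∂Q/∂x = 27x^2,    ∂P/∂y = 0,
    ∂Q/∂x - ∂P/∂y = 27x^2.

D is the region x^2 + y^2 ≤ 16. Evaluating the double integral:

In polar coordinates (x = r cos θ, y = r sin θ, dA = r dr dθ) the integrand becomes 27r^2cos(θ)^2, so

    ∬_D (27x^2) dA = ∫_0^{2π} ∫_0^{4} (27r^2cos(θ)^2) · r dr dθ.

Inner (r from 0 to 4): 1728cos(θ)^2.
Outer (θ from 0 to 2π): 1728π.

Therefore ∮_C P dx + Q dy = 1728π.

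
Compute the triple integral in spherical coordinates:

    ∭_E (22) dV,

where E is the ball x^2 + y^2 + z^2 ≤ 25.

In spherical coordinates, x = ρ sin(φ) cos(θ), y = ρ sin(φ) sin(θ), z = ρ cos(φ), and dV = ρ^2 sin(φ) dρ dφ dθ.

The integrand becomes 22, so

    ∭_E (22) dV = ∫_{0}^{2π} ∫_{0}^{π} ∫_{0}^{5} (22) · ρ^2 sin(φ) dρ dφ dθ.

Inner (ρ): 2750sin(φ)/3.
Middle (φ): 5500/3.
Outer (θ): 11000π/3.

Therefore the triple integral equals 11000π/3.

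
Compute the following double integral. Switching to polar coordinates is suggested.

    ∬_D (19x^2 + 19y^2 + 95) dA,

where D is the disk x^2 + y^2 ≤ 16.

The region D is 0 ≤ r ≤ 4, 0 ≤ θ ≤ 2π in polar coordinates, where x = r cos(θ), y = r sin(θ), and dA = r dr dθ.

Under the substitution, the integrand becomes 19r^2 + 95, so

    ∬_D (19x^2 + 19y^2 + 95) dA = ∫_{0}^{2π} ∫_{0}^{4} (19r^2 + 95) · r dr dθ.

Inner integral (in r): ∫_{0}^{4} (19r^2 + 95) · r dr = 1976.

Outer integral (in θ): ∫_{0}^{2π} (1976) dθ = 3952π.

Therefore ∬_D (19x^2 + 19y^2 + 95) dA = 3952π.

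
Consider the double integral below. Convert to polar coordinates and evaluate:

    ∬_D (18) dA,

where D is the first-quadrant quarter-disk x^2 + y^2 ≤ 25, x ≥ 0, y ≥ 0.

The region D is 0 ≤ r ≤ 5, 0 ≤ θ ≤ π/2 in polar coordinates, where x = r cos(θ), y = r sin(θ), and dA = r dr dθ.

Under the substitution, the integrand becomes 18, so

    ∬_D (18) dA = ∫_{0}^{π/2} ∫_{0}^{5} (18) · r dr dθ.

Inner integral (in r): ∫_{0}^{5} (18) · r dr = 225.

Outer integral (in θ): ∫_{0}^{π/2} (225) dθ = 225π/2.

Therefore ∬_D (18) dA = 225π/2.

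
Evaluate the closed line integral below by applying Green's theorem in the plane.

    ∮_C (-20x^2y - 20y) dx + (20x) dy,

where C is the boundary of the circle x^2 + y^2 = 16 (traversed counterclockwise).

Green's theorem converts the closed line integral into a double integral over the enclosed region D:

    ∮_C P dx + Q dy = ∬_D (∂Q/∂x - ∂P/∂y) dA.

Here P = -20x^2y - 20y, Q = 20x, so

    ∂Q/∂x = 20,    ∂P/∂y = -20x^2 - 20,
    ∂Q/∂x - ∂P/∂y = 20x^2 + 40.

D is the region x^2 + y^2 ≤ 16. Evaluating the double integral:

In polar coordinates (x = r cos θ, y = r sin θ, dA = r dr dθ) the integrand becomes 20r^2cos(θ)^2 + 40, so

    ∬_D (20x^2 + 40) dA = ∫_0^{2π} ∫_0^{4} (20r^2cos(θ)^2 + 40) · r dr dθ.

Inner (r from 0 to 4): 1280cos(θ)^2 + 320.
Outer (θ from 0 to 2π): 1920π.

Therefore ∮_C P dx + Q dy = 1920π.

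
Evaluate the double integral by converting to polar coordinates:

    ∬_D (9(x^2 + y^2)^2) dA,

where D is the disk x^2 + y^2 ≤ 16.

The region D is 0 ≤ r ≤ 4, 0 ≤ θ ≤ 2π in polar coordinates, where x = r cos(θ), y = r sin(θ), and dA = r dr dθ.

Under the substitution, the integrand becomes 9r^4, so

    ∬_D (9(x^2 + y^2)^2) dA = ∫_{0}^{2π} ∫_{0}^{4} (9r^4) · r dr dθ.

Inner integral (in r): ∫_{0}^{4} (9r^4) · r dr = 6144.

Outer integral (in θ): ∫_{0}^{2π} (6144) dθ = 12288π.

Therefore ∬_D (9(x^2 + y^2)^2) dA = 12288π.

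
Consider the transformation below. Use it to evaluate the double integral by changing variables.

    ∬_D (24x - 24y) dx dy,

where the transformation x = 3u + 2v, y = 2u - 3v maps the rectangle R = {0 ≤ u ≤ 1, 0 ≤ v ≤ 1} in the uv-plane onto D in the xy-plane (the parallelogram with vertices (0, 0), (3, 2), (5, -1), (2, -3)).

Compute the Jacobian determinant of (x, y) with respect to (u, v):

    ∂(x,y)/∂(u,v) = | 3  2 | = (3)(-3) - (2)(2) = -13.
                   | 2  -3 |

Its absolute value is |J| = 13 (the area scaling factor).

Substituting x = 3u + 2v, y = 2u - 3v into the integrand,

    24x - 24y → 24u + 120v,

so the integral becomes

    ∬_R (24u + 120v) · |J| du dv = ∫_0^1 ∫_0^1 (312u + 1560v) dv du.

Inner (v): 312u + 780.
Outer (u): 936.

Therefore ∬_D (24x - 24y) dx dy = 936.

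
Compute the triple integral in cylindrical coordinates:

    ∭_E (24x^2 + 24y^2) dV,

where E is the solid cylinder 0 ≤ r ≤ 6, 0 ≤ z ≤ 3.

In cylindrical coordinates, x = r cos(θ), y = r sin(θ), z = z, and dV = r dr dθ dz.

The integrand becomes 24r^2, so

    ∭_E (24x^2 + 24y^2) dV = ∫_{0}^{2π} ∫_{0}^{6} ∫_{0}^{3} (24r^2) · r dz dr dθ.

Inner (z): 72r^3.
Middle (r from 0 to 6): 23328.
Outer (θ): 46656π.

Therefore the triple integral equals 46656π.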